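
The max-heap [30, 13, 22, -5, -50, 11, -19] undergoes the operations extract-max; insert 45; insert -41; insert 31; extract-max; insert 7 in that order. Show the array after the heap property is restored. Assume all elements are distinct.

[31, 13, 22, 7, -50, -19, 11, -41, -5]

extract-max → returns 30:
  remove root 30; move last element -19 to root → [-19, 13, 22, -5, -50, 11]
  -19 vs larger child 22 at index 2, swap → [22, 13, -19, -5, -50, 11]
  -19 vs only child 11 at index 5, swap → [22, 13, 11, -5, -50, -19]
insert 45:
  append 45 at index 6 → [22, 13, 11, -5, -50, -19, 45]
  45 > parent 11 at index 2, swap → [22, 13, 45, -5, -50, -19, 11]
  45 > parent 22 at index 0, swap → [45, 13, 22, -5, -50, -19, 11]
insert -41:
  append -41 at index 7 → [45, 13, 22, -5, -50, -19, 11, -41] (no swap needed)
insert 31:
  append 31 at index 8 → [45, 13, 22, -5, -50, -19, 11, -41, 31]
  31 > parent -5 at index 3, swap → [45, 13, 22, 31, -50, -19, 11, -41, -5]
  31 > parent 13 at index 1, swap → [45, 31, 22, 13, -50, -19, 11, -41, -5]
extract-max → returns 45:
  remove root 45; move last element -5 to root → [-5, 31, 22, 13, -50, -19, 11, -41]
  -5 vs larger child 31 at index 1, swap → [31, -5, 22, 13, -50, -19, 11, -41]
  -5 vs larger child 13 at index 3, swap → [31, 13, 22, -5, -50, -19, 11, -41]
insert 7:
  append 7 at index 8 → [31, 13, 22, -5, -50, -19, 11, -41, 7]
  7 > parent -5 at index 3, swap → [31, 13, 22, 7, -50, -19, 11, -41, -5]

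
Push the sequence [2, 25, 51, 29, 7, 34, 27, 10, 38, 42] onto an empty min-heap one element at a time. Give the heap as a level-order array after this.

Insert 2:
  append 2 at index 0 → [2] (no swap needed)
Insert 25:
  append 25 at index 1 → [2, 25] (no swap needed)
Insert 51:
  append 51 at index 2 → [2, 25, 51] (no swap needed)
Insert 29:
  append 29 at index 3 → [2, 25, 51, 29] (no swap needed)
Insert 7:
  append 7 at index 4 → [2, 25, 51, 29, 7]
  7 < parent 25 at index 1, swap → [2, 7, 51, 29, 25]
Insert 34:
  append 34 at index 5 → [2, 7, 51, 29, 25, 34]
  34 < parent 51 at index 2, swap → [2, 7, 34, 29, 25, 51]
Insert 27:
  append 27 at index 6 → [2, 7, 34, 29, 25, 51, 27]
  27 < parent 34 at index 2, swap → [2, 7, 27, 29, 25, 51, 34]
Insert 10:
  append 10 at index 7 → [2, 7, 27, 29, 25, 51, 34, 10]
  10 < parent 29 at index 3, swap → [2, 7, 27, 10, 25, 51, 34, 29]
Insert 38:
  append 38 at index 8 → [2, 7, 27, 10, 25, 51, 34, 29, 38] (no swap needed)
Insert 42:
  append 42 at index 9 → [2, 7, 27, 10, 25, 51, 34, 29, 38, 42] (no swap needed)

[2, 7, 27, 10, 25, 51, 34, 29, 38, 42]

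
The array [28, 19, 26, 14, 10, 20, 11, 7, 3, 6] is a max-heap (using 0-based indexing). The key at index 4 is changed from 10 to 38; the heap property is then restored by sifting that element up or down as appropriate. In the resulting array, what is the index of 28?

set index 4 from 10 to 38 → [28, 19, 26, 14, 38, 20, 11, 7, 3, 6]
38 > parent 19 at index 1, swap → [28, 38, 26, 14, 19, 20, 11, 7, 3, 6]
38 > parent 28 at index 0, swap → [38, 28, 26, 14, 19, 20, 11, 7, 3, 6]
resulting array: [38, 28, 26, 14, 19, 20, 11, 7, 3, 6]

1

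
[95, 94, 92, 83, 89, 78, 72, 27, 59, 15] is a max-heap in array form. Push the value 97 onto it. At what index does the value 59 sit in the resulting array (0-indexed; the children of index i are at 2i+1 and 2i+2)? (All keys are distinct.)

append 97 at index 10 → [95, 94, 92, 83, 89, 78, 72, 27, 59, 15, 97]
97 > parent 89 at index 4, swap → [95, 94, 92, 83, 97, 78, 72, 27, 59, 15, 89]
97 > parent 94 at index 1, swap → [95, 97, 92, 83, 94, 78, 72, 27, 59, 15, 89]
97 > parent 95 at index 0, swap → [97, 95, 92, 83, 94, 78, 72, 27, 59, 15, 89]
resulting array: [97, 95, 92, 83, 94, 78, 72, 27, 59, 15, 89]

8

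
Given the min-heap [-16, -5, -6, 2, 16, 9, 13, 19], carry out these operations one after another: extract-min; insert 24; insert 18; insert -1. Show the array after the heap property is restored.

extract-min → returns -16:
  remove root -16; move last element 19 to root → [19, -5, -6, 2, 16, 9, 13]
  19 vs smaller child -6 at index 2, swap → [-6, -5, 19, 2, 16, 9, 13]
  19 vs smaller child 9 at index 5, swap → [-6, -5, 9, 2, 16, 19, 13]
insert 24:
  append 24 at index 7 → [-6, -5, 9, 2, 16, 19, 13, 24] (no swap needed)
insert 18:
  append 18 at index 8 → [-6, -5, 9, 2, 16, 19, 13, 24, 18] (no swap needed)
insert -1:
  append -1 at index 9 → [-6, -5, 9, 2, 16, 19, 13, 24, 18, -1]
  -1 < parent 16 at index 4, swap → [-6, -5, 9, 2, -1, 19, 13, 24, 18, 16]

[-6, -5, 9, 2, -1, 19, 13, 24, 18, 16]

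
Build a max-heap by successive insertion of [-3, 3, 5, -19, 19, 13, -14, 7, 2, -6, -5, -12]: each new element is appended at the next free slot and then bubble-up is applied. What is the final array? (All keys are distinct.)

[19, 7, 13, 5, -3, 3, -14, -19, 2, -6, -5, -12]

Insert -3:
  append -3 at index 0 → [-3] (no swap needed)
Insert 3:
  append 3 at index 1 → [-3, 3]
  3 > parent -3 at index 0, swap → [3, -3]
Insert 5:
  append 5 at index 2 → [3, -3, 5]
  5 > parent 3 at index 0, swap → [5, -3, 3]
Insert -19:
  append -19 at index 3 → [5, -3, 3, -19] (no swap needed)
Insert 19:
  append 19 at index 4 → [5, -3, 3, -19, 19]
  19 > parent -3 at index 1, swap → [5, 19, 3, -19, -3]
  19 > parent 5 at index 0, swap → [19, 5, 3, -19, -3]
Insert 13:
  append 13 at index 5 → [19, 5, 3, -19, -3, 13]
  13 > parent 3 at index 2, swap → [19, 5, 13, -19, -3, 3]
Insert -14:
  append -14 at index 6 → [19, 5, 13, -19, -3, 3, -14] (no swap needed)
Insert 7:
  append 7 at index 7 → [19, 5, 13, -19, -3, 3, -14, 7]
  7 > parent -19 at index 3, swap → [19, 5, 13, 7, -3, 3, -14, -19]
  7 > parent 5 at index 1, swap → [19, 7, 13, 5, -3, 3, -14, -19]
Insert 2:
  append 2 at index 8 → [19, 7, 13, 5, -3, 3, -14, -19, 2] (no swap needed)
Insert -6:
  append -6 at index 9 → [19, 7, 13, 5, -3, 3, -14, -19, 2, -6] (no swap needed)
Insert -5:
  append -5 at index 10 → [19, 7, 13, 5, -3, 3, -14, -19, 2, -6, -5] (no swap needed)
Insert -12:
  append -12 at index 11 → [19, 7, 13, 5, -3, 3, -14, -19, 2, -6, -5, -12] (no swap needed)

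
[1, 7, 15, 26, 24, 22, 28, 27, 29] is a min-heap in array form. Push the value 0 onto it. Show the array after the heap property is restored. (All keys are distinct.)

[0, 1, 15, 26, 7, 22, 28, 27, 29, 24]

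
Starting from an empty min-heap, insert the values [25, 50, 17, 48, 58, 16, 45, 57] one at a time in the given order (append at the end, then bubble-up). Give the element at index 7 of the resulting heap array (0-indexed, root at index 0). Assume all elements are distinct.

57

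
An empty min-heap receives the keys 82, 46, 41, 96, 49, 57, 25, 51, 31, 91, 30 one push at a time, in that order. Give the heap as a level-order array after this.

[25, 30, 41, 49, 31, 57, 46, 96, 51, 91, 82]

Insert 82:
  append 82 at index 0 → [82] (no swap needed)
Insert 46:
  append 46 at index 1 → [82, 46]
  46 < parent 82 at index 0, swap → [46, 82]
Insert 41:
  append 41 at index 2 → [46, 82, 41]
  41 < parent 46 at index 0, swap → [41, 82, 46]
Insert 96:
  append 96 at index 3 → [41, 82, 46, 96] (no swap needed)
Insert 49:
  append 49 at index 4 → [41, 82, 46, 96, 49]
  49 < parent 82 at index 1, swap → [41, 49, 46, 96, 82]
Insert 57:
  append 57 at index 5 → [41, 49, 46, 96, 82, 57] (no swap needed)
Insert 25:
  append 25 at index 6 → [41, 49, 46, 96, 82, 57, 25]
  25 < parent 46 at index 2, swap → [41, 49, 25, 96, 82, 57, 46]
  25 < parent 41 at index 0, swap → [25, 49, 41, 96, 82, 57, 46]
Insert 51:
  append 51 at index 7 → [25, 49, 41, 96, 82, 57, 46, 51]
  51 < parent 96 at index 3, swap → [25, 49, 41, 51, 82, 57, 46, 96]
Insert 31:
  append 31 at index 8 → [25, 49, 41, 51, 82, 57, 46, 96, 31]
  31 < parent 51 at index 3, swap → [25, 49, 41, 31, 82, 57, 46, 96, 51]
  31 < parent 49 at index 1, swap → [25, 31, 41, 49, 82, 57, 46, 96, 51]
Insert 91:
  append 91 at index 9 → [25, 31, 41, 49, 82, 57, 46, 96, 51, 91] (no swap needed)
Insert 30:
  append 30 at index 10 → [25, 31, 41, 49, 82, 57, 46, 96, 51, 91, 30]
  30 < parent 82 at index 4, swap → [25, 31, 41, 49, 30, 57, 46, 96, 51, 91, 82]
  30 < parent 31 at index 1, swap → [25, 30, 41, 49, 31, 57, 46, 96, 51, 91, 82]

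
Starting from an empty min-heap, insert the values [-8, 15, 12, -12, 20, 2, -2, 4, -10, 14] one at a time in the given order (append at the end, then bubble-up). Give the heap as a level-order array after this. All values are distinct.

[-12, -10, -2, -8, 14, 12, 2, 15, 4, 20]

Insert -8:
  append -8 at index 0 → [-8] (no swap needed)
Insert 15:
  append 15 at index 1 → [-8, 15] (no swap needed)
Insert 12:
  append 12 at index 2 → [-8, 15, 12] (no swap needed)
Insert -12:
  append -12 at index 3 → [-8, 15, 12, -12]
  -12 < parent 15 at index 1, swap → [-8, -12, 12, 15]
  -12 < parent -8 at index 0, swap → [-12, -8, 12, 15]
Insert 20:
  append 20 at index 4 → [-12, -8, 12, 15, 20] (no swap needed)
Insert 2:
  append 2 at index 5 → [-12, -8, 12, 15, 20, 2]
  2 < parent 12 at index 2, swap → [-12, -8, 2, 15, 20, 12]
Insert -2:
  append -2 at index 6 → [-12, -8, 2, 15, 20, 12, -2]
  -2 < parent 2 at index 2, swap → [-12, -8, -2, 15, 20, 12, 2]
Insert 4:
  append 4 at index 7 → [-12, -8, -2, 15, 20, 12, 2, 4]
  4 < parent 15 at index 3, swap → [-12, -8, -2, 4, 20, 12, 2, 15]
Insert -10:
  append -10 at index 8 → [-12, -8, -2, 4, 20, 12, 2, 15, -10]
  -10 < parent 4 at index 3, swap → [-12, -8, -2, -10, 20, 12, 2, 15, 4]
  -10 < parent -8 at index 1, swap → [-12, -10, -2, -8, 20, 12, 2, 15, 4]
Insert 14:
  append 14 at index 9 → [-12, -10, -2, -8, 20, 12, 2, 15, 4, 14]
  14 < parent 20 at index 4, swap → [-12, -10, -2, -8, 14, 12, 2, 15, 4, 20]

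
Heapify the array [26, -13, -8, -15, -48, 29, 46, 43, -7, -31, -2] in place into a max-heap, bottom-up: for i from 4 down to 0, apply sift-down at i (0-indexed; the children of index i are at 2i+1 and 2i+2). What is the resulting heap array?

[46, 43, 29, -7, -2, 26, -8, -15, -13, -31, -48]

sift down from index 4:
  -48 vs larger child -2 at index 10, swap → [26, -13, -8, -15, -2, 29, 46, 43, -7, -31, -48]
sift down from index 3:
  -15 vs larger child 43 at index 7, swap → [26, -13, -8, 43, -2, 29, 46, -15, -7, -31, -48]
sift down from index 2:
  -8 vs larger child 46 at index 6, swap → [26, -13, 46, 43, -2, 29, -8, -15, -7, -31, -48]
sift down from index 1:
  -13 vs larger child 43 at index 3, swap → [26, 43, 46, -13, -2, 29, -8, -15, -7, -31, -48]
  -13 vs larger child -7 at index 8, swap → [26, 43, 46, -7, -2, 29, -8, -15, -13, -31, -48]
sift down from index 0:
  26 vs larger child 46 at index 2, swap → [46, 43, 26, -7, -2, 29, -8, -15, -13, -31, -48]
  26 vs larger child 29 at index 5, swap → [46, 43, 29, -7, -2, 26, -8, -15, -13, -31, -48]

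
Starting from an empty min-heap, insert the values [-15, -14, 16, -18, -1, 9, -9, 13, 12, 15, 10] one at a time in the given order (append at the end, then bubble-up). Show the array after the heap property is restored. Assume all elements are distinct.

[-18, -15, -9, -14, -1, 16, 9, 13, 12, 15, 10]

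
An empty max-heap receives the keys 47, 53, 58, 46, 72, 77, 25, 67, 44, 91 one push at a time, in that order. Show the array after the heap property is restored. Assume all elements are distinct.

Insert 47:
  append 47 at index 0 → [47] (no swap needed)
Insert 53:
  append 53 at index 1 → [47, 53]
  53 > parent 47 at index 0, swap → [53, 47]
Insert 58:
  append 58 at index 2 → [53, 47, 58]
  58 > parent 53 at index 0, swap → [58, 47, 53]
Insert 46:
  append 46 at index 3 → [58, 47, 53, 46] (no swap needed)
Insert 72:
  append 72 at index 4 → [58, 47, 53, 46, 72]
  72 > parent 47 at index 1, swap → [58, 72, 53, 46, 47]
  72 > parent 58 at index 0, swap → [72, 58, 53, 46, 47]
Insert 77:
  append 77 at index 5 → [72, 58, 53, 46, 47, 77]
  77 > parent 53 at index 2, swap → [72, 58, 77, 46, 47, 53]
  77 > parent 72 at index 0, swap → [77, 58, 72, 46, 47, 53]
Insert 25:
  append 25 at index 6 → [77, 58, 72, 46, 47, 53, 25] (no swap needed)
Insert 67:
  append 67 at index 7 → [77, 58, 72, 46, 47, 53, 25, 67]
  67 > parent 46 at index 3, swap → [77, 58, 72, 67, 47, 53, 25, 46]
  67 > parent 58 at index 1, swap → [77, 67, 72, 58, 47, 53, 25, 46]
Insert 44:
  append 44 at index 8 → [77, 67, 72, 58, 47, 53, 25, 46, 44] (no swap needed)
Insert 91:
  append 91 at index 9 → [77, 67, 72, 58, 47, 53, 25, 46, 44, 91]
  91 > parent 47 at index 4, swap → [77, 67, 72, 58, 91, 53, 25, 46, 44, 47]
  91 > parent 67 at index 1, swap → [77, 91, 72, 58, 67, 53, 25, 46, 44, 47]
  91 > parent 77 at index 0, swap → [91, 77, 72, 58, 67, 53, 25, 46, 44, 47]

[91, 77, 72, 58, 67, 53, 25, 46, 44, 47]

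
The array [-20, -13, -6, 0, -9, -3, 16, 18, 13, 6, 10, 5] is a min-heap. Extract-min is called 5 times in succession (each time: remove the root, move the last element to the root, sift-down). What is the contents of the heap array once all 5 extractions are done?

extract-min #1 returns -20:
  remove root -20; move last element 5 to root → [5, -13, -6, 0, -9, -3, 16, 18, 13, 6, 10]
  5 vs smaller child -13 at index 1, swap → [-13, 5, -6, 0, -9, -3, 16, 18, 13, 6, 10]
  5 vs smaller child -9 at index 4, swap → [-13, -9, -6, 0, 5, -3, 16, 18, 13, 6, 10]
extract-min #2 returns -13:
  remove root -13; move last element 10 to root → [10, -9, -6, 0, 5, -3, 16, 18, 13, 6]
  10 vs smaller child -9 at index 1, swap → [-9, 10, -6, 0, 5, -3, 16, 18, 13, 6]
  10 vs smaller child 0 at index 3, swap → [-9, 0, -6, 10, 5, -3, 16, 18, 13, 6]
extract-min #3 returns -9:
  remove root -9; move last element 6 to root → [6, 0, -6, 10, 5, -3, 16, 18, 13]
  6 vs smaller child -6 at index 2, swap → [-6, 0, 6, 10, 5, -3, 16, 18, 13]
  6 vs smaller child -3 at index 5, swap → [-6, 0, -3, 10, 5, 6, 16, 18, 13]
extract-min #4 returns -6:
  remove root -6; move last element 13 to root → [13, 0, -3, 10, 5, 6, 16, 18]
  13 vs smaller child -3 at index 2, swap → [-3, 0, 13, 10, 5, 6, 16, 18]
  13 vs smaller child 6 at index 5, swap → [-3, 0, 6, 10, 5, 13, 16, 18]
extract-min #5 returns -3:
  remove root -3; move last element 18 to root → [18, 0, 6, 10, 5, 13, 16]
  18 vs smaller child 0 at index 1, swap → [0, 18, 6, 10, 5, 13, 16]
  18 vs smaller child 5 at index 4, swap → [0, 5, 6, 10, 18, 13, 16]

[0, 5, 6, 10, 18, 13, 16]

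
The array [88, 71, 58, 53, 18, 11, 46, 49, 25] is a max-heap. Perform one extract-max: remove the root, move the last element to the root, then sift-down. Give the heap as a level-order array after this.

[71, 53, 58, 49, 18, 11, 46, 25]

remove root 88; move last element 25 to root → [25, 71, 58, 53, 18, 11, 46, 49]
25 vs larger child 71 at index 1, swap → [71, 25, 58, 53, 18, 11, 46, 49]
25 vs larger child 53 at index 3, swap → [71, 53, 58, 25, 18, 11, 46, 49]
25 vs only child 49 at index 7, swap → [71, 53, 58, 49, 18, 11, 46, 25]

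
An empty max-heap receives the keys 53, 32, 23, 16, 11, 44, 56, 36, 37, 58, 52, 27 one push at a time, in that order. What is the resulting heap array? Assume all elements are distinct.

[58, 56, 53, 36, 52, 27, 44, 16, 32, 11, 37, 23]

Insert 53:
  append 53 at index 0 → [53] (no swap needed)
Insert 32:
  append 32 at index 1 → [53, 32] (no swap needed)
Insert 23:
  append 23 at index 2 → [53, 32, 23] (no swap needed)
Insert 16:
  append 16 at index 3 → [53, 32, 23, 16] (no swap needed)
Insert 11:
  append 11 at index 4 → [53, 32, 23, 16, 11] (no swap needed)
Insert 44:
  append 44 at index 5 → [53, 32, 23, 16, 11, 44]
  44 > parent 23 at index 2, swap → [53, 32, 44, 16, 11, 23]
Insert 56:
  append 56 at index 6 → [53, 32, 44, 16, 11, 23, 56]
  56 > parent 44 at index 2, swap → [53, 32, 56, 16, 11, 23, 44]
  56 > parent 53 at index 0, swap → [56, 32, 53, 16, 11, 23, 44]
Insert 36:
  append 36 at index 7 → [56, 32, 53, 16, 11, 23, 44, 36]
  36 > parent 16 at index 3, swap → [56, 32, 53, 36, 11, 23, 44, 16]
  36 > parent 32 at index 1, swap → [56, 36, 53, 32, 11, 23, 44, 16]
Insert 37:
  append 37 at index 8 → [56, 36, 53, 32, 11, 23, 44, 16, 37]
  37 > parent 32 at index 3, swap → [56, 36, 53, 37, 11, 23, 44, 16, 32]
  37 > parent 36 at index 1, swap → [56, 37, 53, 36, 11, 23, 44, 16, 32]
Insert 58:
  append 58 at index 9 → [56, 37, 53, 36, 11, 23, 44, 16, 32, 58]
  58 > parent 11 at index 4, swap → [56, 37, 53, 36, 58, 23, 44, 16, 32, 11]
  58 > parent 37 at index 1, swap → [56, 58, 53, 36, 37, 23, 44, 16, 32, 11]
  58 > parent 56 at index 0, swap → [58, 56, 53, 36, 37, 23, 44, 16, 32, 11]
Insert 52:
  append 52 at index 10 → [58, 56, 53, 36, 37, 23, 44, 16, 32, 11, 52]
  52 > parent 37 at index 4, swap → [58, 56, 53, 36, 52, 23, 44, 16, 32, 11, 37]
Insert 27:
  append 27 at index 11 → [58, 56, 53, 36, 52, 23, 44, 16, 32, 11, 37, 27]
  27 > parent 23 at index 5, swap → [58, 56, 53, 36, 52, 27, 44, 16, 32, 11, 37, 23]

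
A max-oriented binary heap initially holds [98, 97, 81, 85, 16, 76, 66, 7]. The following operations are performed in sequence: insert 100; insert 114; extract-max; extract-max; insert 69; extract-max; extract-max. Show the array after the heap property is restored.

insert 100:
  append 100 at index 8 → [98, 97, 81, 85, 16, 76, 66, 7, 100]
  100 > parent 85 at index 3, swap → [98, 97, 81, 100, 16, 76, 66, 7, 85]
  100 > parent 97 at index 1, swap → [98, 100, 81, 97, 16, 76, 66, 7, 85]
  100 > parent 98 at index 0, swap → [100, 98, 81, 97, 16, 76, 66, 7, 85]
insert 114:
  append 114 at index 9 → [100, 98, 81, 97, 16, 76, 66, 7, 85, 114]
  114 > parent 16 at index 4, swap → [100, 98, 81, 97, 114, 76, 66, 7, 85, 16]
  114 > parent 98 at index 1, swap → [100, 114, 81, 97, 98, 76, 66, 7, 85, 16]
  114 > parent 100 at index 0, swap → [114, 100, 81, 97, 98, 76, 66, 7, 85, 16]
extract-max → returns 114:
  remove root 114; move last element 16 to root → [16, 100, 81, 97, 98, 76, 66, 7, 85]
  16 vs larger child 100 at index 1, swap → [100, 16, 81, 97, 98, 76, 66, 7, 85]
  16 vs larger child 98 at index 4, swap → [100, 98, 81, 97, 16, 76, 66, 7, 85]
extract-max → returns 100:
  remove root 100; move last element 85 to root → [85, 98, 81, 97, 16, 76, 66, 7]
  85 vs larger child 98 at index 1, swap → [98, 85, 81, 97, 16, 76, 66, 7]
  85 vs larger child 97 at index 3, swap → [98, 97, 81, 85, 16, 76, 66, 7]
insert 69:
  append 69 at index 8 → [98, 97, 81, 85, 16, 76, 66, 7, 69] (no swap needed)
extract-max → returns 98:
  remove root 98; move last element 69 to root → [69, 97, 81, 85, 16, 76, 66, 7]
  69 vs larger child 97 at index 1, swap → [97, 69, 81, 85, 16, 76, 66, 7]
  69 vs larger child 85 at index 3, swap → [97, 85, 81, 69, 16, 76, 66, 7]
extract-max → returns 97:
  remove root 97; move last element 7 to root → [7, 85, 81, 69, 16, 76, 66]
  7 vs larger child 85 at index 1, swap → [85, 7, 81, 69, 16, 76, 66]
  7 vs larger child 69 at index 3, swap → [85, 69, 81, 7, 16, 76, 66]

[85, 69, 81, 7, 16, 76, 66]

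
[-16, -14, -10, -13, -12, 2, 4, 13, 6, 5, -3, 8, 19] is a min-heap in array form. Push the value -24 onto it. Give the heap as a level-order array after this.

[-24, -14, -16, -13, -12, 2, -10, 13, 6, 5, -3, 8, 19, 4]

append -24 at index 13 → [-16, -14, -10, -13, -12, 2, 4, 13, 6, 5, -3, 8, 19, -24]
-24 < parent 4 at index 6, swap → [-16, -14, -10, -13, -12, 2, -24, 13, 6, 5, -3, 8, 19, 4]
-24 < parent -10 at index 2, swap → [-16, -14, -24, -13, -12, 2, -10, 13, 6, 5, -3, 8, 19, 4]
-24 < parent -16 at index 0, swap → [-24, -14, -16, -13, -12, 2, -10, 13, 6, 5, -3, 8, 19, 4]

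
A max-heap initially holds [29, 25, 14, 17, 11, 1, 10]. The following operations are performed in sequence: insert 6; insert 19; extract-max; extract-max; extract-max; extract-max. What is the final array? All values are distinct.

[14, 11, 1, 6, 10]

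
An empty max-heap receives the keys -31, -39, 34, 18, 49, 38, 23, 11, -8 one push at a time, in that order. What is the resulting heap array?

Insert -31:
  append -31 at index 0 → [-31] (no swap needed)
Insert -39:
  append -39 at index 1 → [-31, -39] (no swap needed)
Insert 34:
  append 34 at index 2 → [-31, -39, 34]
  34 > parent -31 at index 0, swap → [34, -39, -31]
Insert 18:
  append 18 at index 3 → [34, -39, -31, 18]
  18 > parent -39 at index 1, swap → [34, 18, -31, -39]
Insert 49:
  append 49 at index 4 → [34, 18, -31, -39, 49]
  49 > parent 18 at index 1, swap → [34, 49, -31, -39, 18]
  49 > parent 34 at index 0, swap → [49, 34, -31, -39, 18]
Insert 38:
  append 38 at index 5 → [49, 34, -31, -39, 18, 38]
  38 > parent -31 at index 2, swap → [49, 34, 38, -39, 18, -31]
Insert 23:
  append 23 at index 6 → [49, 34, 38, -39, 18, -31, 23] (no swap needed)
Insert 11:
  append 11 at index 7 → [49, 34, 38, -39, 18, -31, 23, 11]
  11 > parent -39 at index 3, swap → [49, 34, 38, 11, 18, -31, 23, -39]
Insert -8:
  append -8 at index 8 → [49, 34, 38, 11, 18, -31, 23, -39, -8] (no swap needed)

[49, 34, 38, 11, 18, -31, 23, -39, -8]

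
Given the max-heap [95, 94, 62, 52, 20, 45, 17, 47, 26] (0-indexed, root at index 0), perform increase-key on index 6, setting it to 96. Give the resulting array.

[96, 94, 95, 52, 20, 45, 62, 47, 26]

set index 6 from 17 to 96 → [95, 94, 62, 52, 20, 45, 96, 47, 26]
96 > parent 62 at index 2, swap → [95, 94, 96, 52, 20, 45, 62, 47, 26]
96 > parent 95 at index 0, swap → [96, 94, 95, 52, 20, 45, 62, 47, 26]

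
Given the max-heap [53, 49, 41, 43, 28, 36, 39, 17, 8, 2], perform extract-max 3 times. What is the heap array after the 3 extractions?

extract-max #1 returns 53:
  remove root 53; move last element 2 to root → [2, 49, 41, 43, 28, 36, 39, 17, 8]
  2 vs larger child 49 at index 1, swap → [49, 2, 41, 43, 28, 36, 39, 17, 8]
  2 vs larger child 43 at index 3, swap → [49, 43, 41, 2, 28, 36, 39, 17, 8]
  2 vs larger child 17 at index 7, swap → [49, 43, 41, 17, 28, 36, 39, 2, 8]
extract-max #2 returns 49:
  remove root 49; move last element 8 to root → [8, 43, 41, 17, 28, 36, 39, 2]
  8 vs larger child 43 at index 1, swap → [43, 8, 41, 17, 28, 36, 39, 2]
  8 vs larger child 28 at index 4, swap → [43, 28, 41, 17, 8, 36, 39, 2]
extract-max #3 returns 43:
  remove root 43; move last element 2 to root → [2, 28, 41, 17, 8, 36, 39]
  2 vs larger child 41 at index 2, swap → [41, 28, 2, 17, 8, 36, 39]
  2 vs larger child 39 at index 6, swap → [41, 28, 39, 17, 8, 36, 2]

[41, 28, 39, 17, 8, 36, 2]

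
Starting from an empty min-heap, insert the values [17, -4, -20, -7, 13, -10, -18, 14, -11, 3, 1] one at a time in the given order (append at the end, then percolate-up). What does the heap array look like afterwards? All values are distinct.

Insert 17:
  append 17 at index 0 → [17] (no swap needed)
Insert -4:
  append -4 at index 1 → [17, -4]
  -4 < parent 17 at index 0, swap → [-4, 17]
Insert -20:
  append -20 at index 2 → [-4, 17, -20]
  -20 < parent -4 at index 0, swap → [-20, 17, -4]
Insert -7:
  append -7 at index 3 → [-20, 17, -4, -7]
  -7 < parent 17 at index 1, swap → [-20, -7, -4, 17]
Insert 13:
  append 13 at index 4 → [-20, -7, -4, 17, 13] (no swap needed)
Insert -10:
  append -10 at index 5 → [-20, -7, -4, 17, 13, -10]
  -10 < parent -4 at index 2, swap → [-20, -7, -10, 17, 13, -4]
Insert -18:
  append -18 at index 6 → [-20, -7, -10, 17, 13, -4, -18]
  -18 < parent -10 at index 2, swap → [-20, -7, -18, 17, 13, -4, -10]
Insert 14:
  append 14 at index 7 → [-20, -7, -18, 17, 13, -4, -10, 14]
  14 < parent 17 at index 3, swap → [-20, -7, -18, 14, 13, -4, -10, 17]
Insert -11:
  append -11 at index 8 → [-20, -7, -18, 14, 13, -4, -10, 17, -11]
  -11 < parent 14 at index 3, swap → [-20, -7, -18, -11, 13, -4, -10, 17, 14]
  -11 < parent -7 at index 1, swap → [-20, -11, -18, -7, 13, -4, -10, 17, 14]
Insert 3:
  append 3 at index 9 → [-20, -11, -18, -7, 13, -4, -10, 17, 14, 3]
  3 < parent 13 at index 4, swap → [-20, -11, -18, -7, 3, -4, -10, 17, 14, 13]
Insert 1:
  append 1 at index 10 → [-20, -11, -18, -7, 3, -4, -10, 17, 14, 13, 1]
  1 < parent 3 at index 4, swap → [-20, -11, -18, -7, 1, -4, -10, 17, 14, 13, 3]

[-20, -11, -18, -7, 1, -4, -10, 17, 14, 13, 3]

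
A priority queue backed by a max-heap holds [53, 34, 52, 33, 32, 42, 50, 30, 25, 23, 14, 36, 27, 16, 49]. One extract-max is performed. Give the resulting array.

remove root 53; move last element 49 to root → [49, 34, 52, 33, 32, 42, 50, 30, 25, 23, 14, 36, 27, 16]
49 vs larger child 52 at index 2, swap → [52, 34, 49, 33, 32, 42, 50, 30, 25, 23, 14, 36, 27, 16]
49 vs larger child 50 at index 6, swap → [52, 34, 50, 33, 32, 42, 49, 30, 25, 23, 14, 36, 27, 16]

[52, 34, 50, 33, 32, 42, 49, 30, 25, 23, 14, 36, 27, 16]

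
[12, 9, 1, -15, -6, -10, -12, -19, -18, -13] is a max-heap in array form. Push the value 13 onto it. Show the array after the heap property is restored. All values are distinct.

[13, 12, 1, -15, 9, -10, -12, -19, -18, -13, -6]

append 13 at index 10 → [12, 9, 1, -15, -6, -10, -12, -19, -18, -13, 13]
13 > parent -6 at index 4, swap → [12, 9, 1, -15, 13, -10, -12, -19, -18, -13, -6]
13 > parent 9 at index 1, swap → [12, 13, 1, -15, 9, -10, -12, -19, -18, -13, -6]
13 > parent 12 at index 0, swap → [13, 12, 1, -15, 9, -10, -12, -19, -18, -13, -6]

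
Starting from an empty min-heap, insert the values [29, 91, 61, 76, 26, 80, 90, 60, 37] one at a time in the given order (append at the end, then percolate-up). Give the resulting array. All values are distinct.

[26, 29, 61, 37, 76, 80, 90, 91, 60]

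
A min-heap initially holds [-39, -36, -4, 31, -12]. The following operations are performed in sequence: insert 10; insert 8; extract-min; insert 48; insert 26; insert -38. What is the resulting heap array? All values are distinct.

[-38, -36, -4, -12, 8, 10, 48, 31, 26]

insert 10:
  append 10 at index 5 → [-39, -36, -4, 31, -12, 10] (no swap needed)
insert 8:
  append 8 at index 6 → [-39, -36, -4, 31, -12, 10, 8] (no swap needed)
extract-min → returns -39:
  remove root -39; move last element 8 to root → [8, -36, -4, 31, -12, 10]
  8 vs smaller child -36 at index 1, swap → [-36, 8, -4, 31, -12, 10]
  8 vs smaller child -12 at index 4, swap → [-36, -12, -4, 31, 8, 10]
insert 48:
  append 48 at index 6 → [-36, -12, -4, 31, 8, 10, 48] (no swap needed)
insert 26:
  append 26 at index 7 → [-36, -12, -4, 31, 8, 10, 48, 26]
  26 < parent 31 at index 3, swap → [-36, -12, -4, 26, 8, 10, 48, 31]
insert -38:
  append -38 at index 8 → [-36, -12, -4, 26, 8, 10, 48, 31, -38]
  -38 < parent 26 at index 3, swap → [-36, -12, -4, -38, 8, 10, 48, 31, 26]
  -38 < parent -12 at index 1, swap → [-36, -38, -4, -12, 8, 10, 48, 31, 26]
  -38 < parent -36 at index 0, swap → [-38, -36, -4, -12, 8, 10, 48, 31, 26]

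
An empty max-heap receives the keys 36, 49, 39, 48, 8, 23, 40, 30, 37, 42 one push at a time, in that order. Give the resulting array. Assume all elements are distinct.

Insert 36:
  append 36 at index 0 → [36] (no swap needed)
Insert 49:
  append 49 at index 1 → [36, 49]
  49 > parent 36 at index 0, swap → [49, 36]
Insert 39:
  append 39 at index 2 → [49, 36, 39] (no swap needed)
Insert 48:
  append 48 at index 3 → [49, 36, 39, 48]
  48 > parent 36 at index 1, swap → [49, 48, 39, 36]
Insert 8:
  append 8 at index 4 → [49, 48, 39, 36, 8] (no swap needed)
Insert 23:
  append 23 at index 5 → [49, 48, 39, 36, 8, 23] (no swap needed)
Insert 40:
  append 40 at index 6 → [49, 48, 39, 36, 8, 23, 40]
  40 > parent 39 at index 2, swap → [49, 48, 40, 36, 8, 23, 39]
Insert 30:
  append 30 at index 7 → [49, 48, 40, 36, 8, 23, 39, 30] (no swap needed)
Insert 37:
  append 37 at index 8 → [49, 48, 40, 36, 8, 23, 39, 30, 37]
  37 > parent 36 at index 3, swap → [49, 48, 40, 37, 8, 23, 39, 30, 36]
Insert 42:
  append 42 at index 9 → [49, 48, 40, 37, 8, 23, 39, 30, 36, 42]
  42 > parent 8 at index 4, swap → [49, 48, 40, 37, 42, 23, 39, 30, 36, 8]

[49, 48, 40, 37, 42, 23, 39, 30, 36, 8]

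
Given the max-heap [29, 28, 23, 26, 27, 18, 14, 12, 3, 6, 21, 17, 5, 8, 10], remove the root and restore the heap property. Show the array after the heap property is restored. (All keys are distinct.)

[28, 27, 23, 26, 21, 18, 14, 12, 3, 6, 10, 17, 5, 8]

remove root 29; move last element 10 to root → [10, 28, 23, 26, 27, 18, 14, 12, 3, 6, 21, 17, 5, 8]
10 vs larger child 28 at index 1, swap → [28, 10, 23, 26, 27, 18, 14, 12, 3, 6, 21, 17, 5, 8]
10 vs larger child 27 at index 4, swap → [28, 27, 23, 26, 10, 18, 14, 12, 3, 6, 21, 17, 5, 8]
10 vs larger child 21 at index 10, swap → [28, 27, 23, 26, 21, 18, 14, 12, 3, 6, 10, 17, 5, 8]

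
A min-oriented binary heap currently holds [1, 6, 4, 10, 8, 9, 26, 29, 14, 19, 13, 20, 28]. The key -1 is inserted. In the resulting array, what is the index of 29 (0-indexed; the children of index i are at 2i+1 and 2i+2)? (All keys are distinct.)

append -1 at index 13 → [1, 6, 4, 10, 8, 9, 26, 29, 14, 19, 13, 20, 28, -1]
-1 < parent 26 at index 6, swap → [1, 6, 4, 10, 8, 9, -1, 29, 14, 19, 13, 20, 28, 26]
-1 < parent 4 at index 2, swap → [1, 6, -1, 10, 8, 9, 4, 29, 14, 19, 13, 20, 28, 26]
-1 < parent 1 at index 0, swap → [-1, 6, 1, 10, 8, 9, 4, 29, 14, 19, 13, 20, 28, 26]
resulting array: [-1, 6, 1, 10, 8, 9, 4, 29, 14, 19, 13, 20, 28, 26]

7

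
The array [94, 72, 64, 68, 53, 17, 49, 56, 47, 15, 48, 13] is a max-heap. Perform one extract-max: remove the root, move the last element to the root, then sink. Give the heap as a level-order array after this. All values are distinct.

[72, 68, 64, 56, 53, 17, 49, 13, 47, 15, 48]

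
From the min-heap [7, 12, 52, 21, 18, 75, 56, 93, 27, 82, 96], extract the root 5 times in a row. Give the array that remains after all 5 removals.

[52, 82, 56, 93, 96, 75]

extract-min #1 returns 7:
  remove root 7; move last element 96 to root → [96, 12, 52, 21, 18, 75, 56, 93, 27, 82]
  96 vs smaller child 12 at index 1, swap → [12, 96, 52, 21, 18, 75, 56, 93, 27, 82]
  96 vs smaller child 18 at index 4, swap → [12, 18, 52, 21, 96, 75, 56, 93, 27, 82]
  96 vs only child 82 at index 9, swap → [12, 18, 52, 21, 82, 75, 56, 93, 27, 96]
extract-min #2 returns 12:
  remove root 12; move last element 96 to root → [96, 18, 52, 21, 82, 75, 56, 93, 27]
  96 vs smaller child 18 at index 1, swap → [18, 96, 52, 21, 82, 75, 56, 93, 27]
  96 vs smaller child 21 at index 3, swap → [18, 21, 52, 96, 82, 75, 56, 93, 27]
  96 vs smaller child 27 at index 8, swap → [18, 21, 52, 27, 82, 75, 56, 93, 96]
extract-min #3 returns 18:
  remove root 18; move last element 96 to root → [96, 21, 52, 27, 82, 75, 56, 93]
  96 vs smaller child 21 at index 1, swap → [21, 96, 52, 27, 82, 75, 56, 93]
  96 vs smaller child 27 at index 3, swap → [21, 27, 52, 96, 82, 75, 56, 93]
  96 vs only child 93 at index 7, swap → [21, 27, 52, 93, 82, 75, 56, 96]
extract-min #4 returns 21:
  remove root 21; move last element 96 to root → [96, 27, 52, 93, 82, 75, 56]
  96 vs smaller child 27 at index 1, swap → [27, 96, 52, 93, 82, 75, 56]
  96 vs smaller child 82 at index 4, swap → [27, 82, 52, 93, 96, 75, 56]
extract-min #5 returns 27:
  remove root 27; move last element 56 to root → [56, 82, 52, 93, 96, 75]
  56 vs smaller child 52 at index 2, swap → [52, 82, 56, 93, 96, 75]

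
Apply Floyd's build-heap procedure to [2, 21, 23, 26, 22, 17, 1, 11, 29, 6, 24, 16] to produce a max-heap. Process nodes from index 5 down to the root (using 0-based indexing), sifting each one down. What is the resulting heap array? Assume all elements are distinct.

[29, 26, 23, 21, 24, 17, 1, 11, 2, 6, 22, 16]

sift down from index 5: already satisfies heap property
sift down from index 4:
  22 vs larger child 24 at index 10, swap → [2, 21, 23, 26, 24, 17, 1, 11, 29, 6, 22, 16]
sift down from index 3:
  26 vs larger child 29 at index 8, swap → [2, 21, 23, 29, 24, 17, 1, 11, 26, 6, 22, 16]
sift down from index 2: already satisfies heap property
sift down from index 1:
  21 vs larger child 29 at index 3, swap → [2, 29, 23, 21, 24, 17, 1, 11, 26, 6, 22, 16]
  21 vs larger child 26 at index 8, swap → [2, 29, 23, 26, 24, 17, 1, 11, 21, 6, 22, 16]
sift down from index 0:
  2 vs larger child 29 at index 1, swap → [29, 2, 23, 26, 24, 17, 1, 11, 21, 6, 22, 16]
  2 vs larger child 26 at index 3, swap → [29, 26, 23, 2, 24, 17, 1, 11, 21, 6, 22, 16]
  2 vs larger child 21 at index 8, swap → [29, 26, 23, 21, 24, 17, 1, 11, 2, 6, 22, 16]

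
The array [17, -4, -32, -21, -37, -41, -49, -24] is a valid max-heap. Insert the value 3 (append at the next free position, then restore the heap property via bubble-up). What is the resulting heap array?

[17, 3, -32, -4, -37, -41, -49, -24, -21]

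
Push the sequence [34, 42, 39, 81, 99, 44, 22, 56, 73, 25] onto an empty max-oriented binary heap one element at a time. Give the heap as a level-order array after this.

Insert 34:
  append 34 at index 0 → [34] (no swap needed)
Insert 42:
  append 42 at index 1 → [34, 42]
  42 > parent 34 at index 0, swap → [42, 34]
Insert 39:
  append 39 at index 2 → [42, 34, 39] (no swap needed)
Insert 81:
  append 81 at index 3 → [42, 34, 39, 81]
  81 > parent 34 at index 1, swap → [42, 81, 39, 34]
  81 > parent 42 at index 0, swap → [81, 42, 39, 34]
Insert 99:
  append 99 at index 4 → [81, 42, 39, 34, 99]
  99 > parent 42 at index 1, swap → [81, 99, 39, 34, 42]
  99 > parent 81 at index 0, swap → [99, 81, 39, 34, 42]
Insert 44:
  append 44 at index 5 → [99, 81, 39, 34, 42, 44]
  44 > parent 39 at index 2, swap → [99, 81, 44, 34, 42, 39]
Insert 22:
  append 22 at index 6 → [99, 81, 44, 34, 42, 39, 22] (no swap needed)
Insert 56:
  append 56 at index 7 → [99, 81, 44, 34, 42, 39, 22, 56]
  56 > parent 34 at index 3, swap → [99, 81, 44, 56, 42, 39, 22, 34]
Insert 73:
  append 73 at index 8 → [99, 81, 44, 56, 42, 39, 22, 34, 73]
  73 > parent 56 at index 3, swap → [99, 81, 44, 73, 42, 39, 22, 34, 56]
Insert 25:
  append 25 at index 9 → [99, 81, 44, 73, 42, 39, 22, 34, 56, 25] (no swap needed)

[99, 81, 44, 73, 42, 39, 22, 34, 56, 25]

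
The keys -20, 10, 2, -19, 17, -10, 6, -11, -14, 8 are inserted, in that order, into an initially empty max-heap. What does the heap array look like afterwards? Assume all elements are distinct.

Insert -20:
  append -20 at index 0 → [-20] (no swap needed)
Insert 10:
  append 10 at index 1 → [-20, 10]
  10 > parent -20 at index 0, swap → [10, -20]
Insert 2:
  append 2 at index 2 → [10, -20, 2] (no swap needed)
Insert -19:
  append -19 at index 3 → [10, -20, 2, -19]
  -19 > parent -20 at index 1, swap → [10, -19, 2, -20]
Insert 17:
  append 17 at index 4 → [10, -19, 2, -20, 17]
  17 > parent -19 at index 1, swap → [10, 17, 2, -20, -19]
  17 > parent 10 at index 0, swap → [17, 10, 2, -20, -19]
Insert -10:
  append -10 at index 5 → [17, 10, 2, -20, -19, -10] (no swap needed)
Insert 6:
  append 6 at index 6 → [17, 10, 2, -20, -19, -10, 6]
  6 > parent 2 at index 2, swap → [17, 10, 6, -20, -19, -10, 2]
Insert -11:
  append -11 at index 7 → [17, 10, 6, -20, -19, -10, 2, -11]
  -11 > parent -20 at index 3, swap → [17, 10, 6, -11, -19, -10, 2, -20]
Insert -14:
  append -14 at index 8 → [17, 10, 6, -11, -19, -10, 2, -20, -14] (no swap needed)
Insert 8:
  append 8 at index 9 → [17, 10, 6, -11, -19, -10, 2, -20, -14, 8]
  8 > parent -19 at index 4, swap → [17, 10, 6, -11, 8, -10, 2, -20, -14, -19]

[17, 10, 6, -11, 8, -10, 2, -20, -14, -19]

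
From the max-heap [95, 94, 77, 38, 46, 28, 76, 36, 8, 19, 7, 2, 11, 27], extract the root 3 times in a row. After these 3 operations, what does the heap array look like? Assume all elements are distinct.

[76, 46, 28, 38, 27, 2, 11, 36, 8, 19, 7]

extract-max #1 returns 95:
  remove root 95; move last element 27 to root → [27, 94, 77, 38, 46, 28, 76, 36, 8, 19, 7, 2, 11]
  27 vs larger child 94 at index 1, swap → [94, 27, 77, 38, 46, 28, 76, 36, 8, 19, 7, 2, 11]
  27 vs larger child 46 at index 4, swap → [94, 46, 77, 38, 27, 28, 76, 36, 8, 19, 7, 2, 11]
extract-max #2 returns 94:
  remove root 94; move last element 11 to root → [11, 46, 77, 38, 27, 28, 76, 36, 8, 19, 7, 2]
  11 vs larger child 77 at index 2, swap → [77, 46, 11, 38, 27, 28, 76, 36, 8, 19, 7, 2]
  11 vs larger child 76 at index 6, swap → [77, 46, 76, 38, 27, 28, 11, 36, 8, 19, 7, 2]
extract-max #3 returns 77:
  remove root 77; move last element 2 to root → [2, 46, 76, 38, 27, 28, 11, 36, 8, 19, 7]
  2 vs larger child 76 at index 2, swap → [76, 46, 2, 38, 27, 28, 11, 36, 8, 19, 7]
  2 vs larger child 28 at index 5, swap → [76, 46, 28, 38, 27, 2, 11, 36, 8, 19, 7]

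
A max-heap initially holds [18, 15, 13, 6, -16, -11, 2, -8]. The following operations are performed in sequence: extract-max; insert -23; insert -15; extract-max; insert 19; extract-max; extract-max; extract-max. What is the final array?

[2, -8, -11, -23, -16, -15]

extract-max → returns 18:
  remove root 18; move last element -8 to root → [-8, 15, 13, 6, -16, -11, 2]
  -8 vs larger child 15 at index 1, swap → [15, -8, 13, 6, -16, -11, 2]
  -8 vs larger child 6 at index 3, swap → [15, 6, 13, -8, -16, -11, 2]
insert -23:
  append -23 at index 7 → [15, 6, 13, -8, -16, -11, 2, -23] (no swap needed)
insert -15:
  append -15 at index 8 → [15, 6, 13, -8, -16, -11, 2, -23, -15] (no swap needed)
extract-max → returns 15:
  remove root 15; move last element -15 to root → [-15, 6, 13, -8, -16, -11, 2, -23]
  -15 vs larger child 13 at index 2, swap → [13, 6, -15, -8, -16, -11, 2, -23]
  -15 vs larger child 2 at index 6, swap → [13, 6, 2, -8, -16, -11, -15, -23]
insert 19:
  append 19 at index 8 → [13, 6, 2, -8, -16, -11, -15, -23, 19]
  19 > parent -8 at index 3, swap → [13, 6, 2, 19, -16, -11, -15, -23, -8]
  19 > parent 6 at index 1, swap → [13, 19, 2, 6, -16, -11, -15, -23, -8]
  19 > parent 13 at index 0, swap → [19, 13, 2, 6, -16, -11, -15, -23, -8]
extract-max → returns 19:
  remove root 19; move last element -8 to root → [-8, 13, 2, 6, -16, -11, -15, -23]
  -8 vs larger child 13 at index 1, swap → [13, -8, 2, 6, -16, -11, -15, -23]
  -8 vs larger child 6 at index 3, swap → [13, 6, 2, -8, -16, -11, -15, -23]
extract-max → returns 13:
  remove root 13; move last element -23 to root → [-23, 6, 2, -8, -16, -11, -15]
  -23 vs larger child 6 at index 1, swap → [6, -23, 2, -8, -16, -11, -15]
  -23 vs larger child -8 at index 3, swap → [6, -8, 2, -23, -16, -11, -15]
extract-max → returns 6:
  remove root 6; move last element -15 to root → [-15, -8, 2, -23, -16, -11]
  -15 vs larger child 2 at index 2, swap → [2, -8, -15, -23, -16, -11]
  -15 vs only child -11 at index 5, swap → [2, -8, -11, -23, -16, -15]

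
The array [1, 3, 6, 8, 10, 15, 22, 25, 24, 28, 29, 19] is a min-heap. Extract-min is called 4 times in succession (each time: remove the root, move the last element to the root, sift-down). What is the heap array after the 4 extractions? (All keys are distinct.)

extract-min #1 returns 1:
  remove root 1; move last element 19 to root → [19, 3, 6, 8, 10, 15, 22, 25, 24, 28, 29]
  19 vs smaller child 3 at index 1, swap → [3, 19, 6, 8, 10, 15, 22, 25, 24, 28, 29]
  19 vs smaller child 8 at index 3, swap → [3, 8, 6, 19, 10, 15, 22, 25, 24, 28, 29]
extract-min #2 returns 3:
  remove root 3; move last element 29 to root → [29, 8, 6, 19, 10, 15, 22, 25, 24, 28]
  29 vs smaller child 6 at index 2, swap → [6, 8, 29, 19, 10, 15, 22, 25, 24, 28]
  29 vs smaller child 15 at index 5, swap → [6, 8, 15, 19, 10, 29, 22, 25, 24, 28]
extract-min #3 returns 6:
  remove root 6; move last element 28 to root → [28, 8, 15, 19, 10, 29, 22, 25, 24]
  28 vs smaller child 8 at index 1, swap → [8, 28, 15, 19, 10, 29, 22, 25, 24]
  28 vs smaller child 10 at index 4, swap → [8, 10, 15, 19, 28, 29, 22, 25, 24]
extract-min #4 returns 8:
  remove root 8; move last element 24 to root → [24, 10, 15, 19, 28, 29, 22, 25]
  24 vs smaller child 10 at index 1, swap → [10, 24, 15, 19, 28, 29, 22, 25]
  24 vs smaller child 19 at index 3, swap → [10, 19, 15, 24, 28, 29, 22, 25]

[10, 19, 15, 24, 28, 29, 22, 25]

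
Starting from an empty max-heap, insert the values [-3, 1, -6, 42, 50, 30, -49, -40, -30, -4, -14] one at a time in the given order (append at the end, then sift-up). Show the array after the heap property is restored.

[50, 42, 30, -3, 1, -6, -49, -40, -30, -4, -14]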